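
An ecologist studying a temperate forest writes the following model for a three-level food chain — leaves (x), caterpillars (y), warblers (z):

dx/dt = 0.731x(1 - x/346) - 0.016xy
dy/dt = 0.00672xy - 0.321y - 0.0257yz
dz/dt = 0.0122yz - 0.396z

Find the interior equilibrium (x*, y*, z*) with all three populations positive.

x* ≈ 100, y* ≈ 32.5, z* ≈ 13.7

From dz/dt = 0: 0.0122y* = 0.396, so y* = 32.5.
From dx/dt = 0: 0.731(1 - x*/346) = 0.016·32.5, giving x* = 346·(1 - 0.71) = 100.
From dy/dt = 0: 0.00672·100 - 0.321 = 0.0257z*, so z* = 0.352/0.0257 = 13.7.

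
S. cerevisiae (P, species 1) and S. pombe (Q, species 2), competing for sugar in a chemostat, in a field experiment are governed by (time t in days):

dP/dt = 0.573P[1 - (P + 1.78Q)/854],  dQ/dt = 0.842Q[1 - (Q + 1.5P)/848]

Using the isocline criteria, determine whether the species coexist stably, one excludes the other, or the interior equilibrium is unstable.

Compare the nullcline intercepts: K1/α12 = 854/1.78 = 480 < K2 = 848; K2/α21 = 848/1.5 = 565 < K1 = 854.
Since both are reversed, neither can invade when rare; the interior point is a saddle.

unstable coexistence (outcome depends on initial conditions)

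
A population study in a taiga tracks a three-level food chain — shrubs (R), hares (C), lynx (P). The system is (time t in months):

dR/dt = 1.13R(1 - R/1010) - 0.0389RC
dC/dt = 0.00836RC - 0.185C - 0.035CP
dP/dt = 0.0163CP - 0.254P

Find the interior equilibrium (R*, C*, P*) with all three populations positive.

R* ≈ 468, C* ≈ 15.6, P* ≈ 107

From dP/dt = 0: 0.0163C* = 0.254, so C* = 15.6.
From dR/dt = 0: 1.13(1 - R*/1010) = 0.0389·15.6, giving R* = 1010·(1 - 0.536) = 468.
From dC/dt = 0: 0.00836·468 - 0.185 = 0.035P*, so P* = 3.73/0.035 = 107.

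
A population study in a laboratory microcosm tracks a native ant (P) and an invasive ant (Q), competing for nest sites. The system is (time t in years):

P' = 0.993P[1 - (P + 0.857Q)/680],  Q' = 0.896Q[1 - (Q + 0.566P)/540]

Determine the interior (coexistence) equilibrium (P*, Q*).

P* ≈ 422, Q* ≈ 301

Setting both brackets to zero gives the nullclines P + 0.857Q = 680 and 0.566P + Q = 540.
Substituting Q = 540 - 0.566P into the first: P(1 - 0.857·0.566) = 680 - 0.857·540.
So P* = 217/0.515 = 422, and then Q* = 540 - 0.566·422 = 301.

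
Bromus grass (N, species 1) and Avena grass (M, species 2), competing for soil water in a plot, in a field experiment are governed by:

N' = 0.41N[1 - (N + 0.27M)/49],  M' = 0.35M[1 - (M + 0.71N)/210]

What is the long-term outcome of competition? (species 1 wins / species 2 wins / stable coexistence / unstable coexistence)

species 2 excludes species 1

Compare the nullcline intercepts: K1/α12 = 49/0.27 = 181 < K2 = 210; K2/α21 = 210/0.71 = 296 > K1 = 49.
Since the inequalities point opposite ways, species 2 can invade but species 1 cannot.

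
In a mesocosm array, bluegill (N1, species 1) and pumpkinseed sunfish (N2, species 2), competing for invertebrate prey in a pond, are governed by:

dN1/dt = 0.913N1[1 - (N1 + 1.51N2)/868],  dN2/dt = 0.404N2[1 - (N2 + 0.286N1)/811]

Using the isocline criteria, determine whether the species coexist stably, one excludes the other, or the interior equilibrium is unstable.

species 2 excludes species 1

Compare the nullcline intercepts: K1/α12 = 868/1.51 = 575 < K2 = 811; K2/α21 = 811/0.286 = 2840 > K1 = 868.
Since the inequalities point opposite ways, species 2 can invade but species 1 cannot.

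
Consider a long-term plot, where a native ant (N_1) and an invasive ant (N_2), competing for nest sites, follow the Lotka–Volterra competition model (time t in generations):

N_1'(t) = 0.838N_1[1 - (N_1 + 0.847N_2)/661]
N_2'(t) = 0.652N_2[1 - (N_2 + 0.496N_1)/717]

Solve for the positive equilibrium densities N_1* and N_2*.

N_1* ≈ 92.6, N_2* ≈ 671

Setting both brackets to zero gives the nullclines N_1 + 0.847N_2 = 661 and 0.496N_1 + N_2 = 717.
Substituting N_2 = 717 - 0.496N_1 into the first: N_1(1 - 0.847·0.496) = 661 - 0.847·717.
So N_1* = 53.7/0.58 = 92.6, and then N_2* = 717 - 0.496·92.6 = 671.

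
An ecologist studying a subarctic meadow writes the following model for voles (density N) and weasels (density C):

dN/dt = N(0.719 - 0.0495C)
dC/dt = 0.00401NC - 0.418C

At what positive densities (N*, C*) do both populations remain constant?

N* ≈ 104, C* ≈ 14.5

Set dC/dt = 0 with C > 0: 0.00401N - 0.418 = 0, so N* = 0.418/0.00401 = 104.
Set dN/dt = 0 with N > 0: 0.719 - 0.0495C = 0, so C* = 0.719/0.0495 = 14.5.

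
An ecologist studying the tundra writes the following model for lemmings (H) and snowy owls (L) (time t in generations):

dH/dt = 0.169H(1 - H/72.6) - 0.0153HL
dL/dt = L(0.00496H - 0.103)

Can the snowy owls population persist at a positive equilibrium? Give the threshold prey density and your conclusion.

The predator equation gives dL/dt > 0 only when H > 0.103/0.00496 = 20.8.
Without the predator, H → K = 72.6. Since 72.6 > 20.8, the predator can invade and persist.

Threshold H = 20.8; K > 20.8, so yes, the predator persists.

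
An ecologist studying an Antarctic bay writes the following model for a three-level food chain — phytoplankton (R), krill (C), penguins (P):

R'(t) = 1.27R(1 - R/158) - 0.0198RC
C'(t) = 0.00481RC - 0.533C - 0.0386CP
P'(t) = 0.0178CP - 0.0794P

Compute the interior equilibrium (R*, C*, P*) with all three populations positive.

From dP/dt = 0: 0.0178C* = 0.0794, so C* = 4.46.
From dR/dt = 0: 1.27(1 - R*/158) = 0.0198·4.46, giving R* = 158·(1 - 0.0695) = 147.
From dC/dt = 0: 0.00481·147 - 0.533 = 0.0386P*, so P* = 0.174/0.0386 = 4.51.

R* ≈ 147, C* ≈ 4.46, P* ≈ 4.51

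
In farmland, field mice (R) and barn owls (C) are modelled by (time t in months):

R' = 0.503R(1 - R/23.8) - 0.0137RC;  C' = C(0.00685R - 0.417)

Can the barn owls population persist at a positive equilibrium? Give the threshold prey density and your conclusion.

Threshold R = 60.9; K < 60.9, so no, the predator goes extinct.

The predator equation gives dC/dt > 0 only when R > 0.417/0.00685 = 60.9.
Without the predator, R → K = 23.8. Since 23.8 < 60.9, the predator cannot invade.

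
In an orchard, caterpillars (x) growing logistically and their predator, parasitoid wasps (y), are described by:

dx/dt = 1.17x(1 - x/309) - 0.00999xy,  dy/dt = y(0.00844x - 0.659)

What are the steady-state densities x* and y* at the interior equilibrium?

From dy/dt = 0 with y > 0: 0.00844x* = 0.659, so x* = 78.1.
Substitute into dx/dt = 0: 1.17(1 - 78.1/309) = 0.00999y*.
The bracket is 0.747, giving y* = 0.874/0.00999 = 87.5.

x* ≈ 78.1, y* ≈ 87.5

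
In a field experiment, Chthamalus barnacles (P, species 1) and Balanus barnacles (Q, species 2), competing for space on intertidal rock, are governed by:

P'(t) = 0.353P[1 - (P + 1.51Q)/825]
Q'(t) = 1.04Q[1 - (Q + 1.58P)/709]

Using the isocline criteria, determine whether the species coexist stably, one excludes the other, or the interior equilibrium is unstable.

Compare the nullcline intercepts: K1/α12 = 825/1.51 = 546 < K2 = 709; K2/α21 = 709/1.58 = 449 < K1 = 825.
Since both are reversed, neither can invade when rare; the interior point is a saddle.

unstable coexistence (outcome depends on initial conditions)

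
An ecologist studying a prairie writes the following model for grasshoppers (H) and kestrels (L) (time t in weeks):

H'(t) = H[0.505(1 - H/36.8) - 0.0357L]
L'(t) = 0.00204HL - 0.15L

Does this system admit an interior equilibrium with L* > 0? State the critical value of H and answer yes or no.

The predator equation gives dL/dt > 0 only when H > 0.15/0.00204 = 73.5.
Without the predator, H → K = 36.8. Since 36.8 < 73.5, the predator cannot invade.

Threshold H = 73.5; K < 73.5, so no, the predator goes extinct.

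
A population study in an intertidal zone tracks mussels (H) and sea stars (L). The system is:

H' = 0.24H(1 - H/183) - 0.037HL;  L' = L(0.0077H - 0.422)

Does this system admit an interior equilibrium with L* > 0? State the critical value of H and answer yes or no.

Threshold H = 54.8; K > 54.8, so yes, the predator persists.

The predator equation gives dL/dt > 0 only when H > 0.422/0.0077 = 54.8.
Without the predator, H → K = 183. Since 183 > 54.8, the predator can invade and persist.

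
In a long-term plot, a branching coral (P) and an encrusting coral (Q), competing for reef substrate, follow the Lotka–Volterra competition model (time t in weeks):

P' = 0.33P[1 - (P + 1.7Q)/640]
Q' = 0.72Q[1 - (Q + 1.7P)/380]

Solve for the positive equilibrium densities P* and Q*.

P* ≈ 3.17, Q* ≈ 375

Setting both brackets to zero gives the nullclines P + 1.7Q = 640 and 1.7P + Q = 380.
Substituting Q = 380 - 1.7P into the first: P(1 - 1.7·1.7) = 640 - 1.7·380.
So P* = -6/-1.89 = 3.17, and then Q* = 380 - 1.7·3.17 = 375.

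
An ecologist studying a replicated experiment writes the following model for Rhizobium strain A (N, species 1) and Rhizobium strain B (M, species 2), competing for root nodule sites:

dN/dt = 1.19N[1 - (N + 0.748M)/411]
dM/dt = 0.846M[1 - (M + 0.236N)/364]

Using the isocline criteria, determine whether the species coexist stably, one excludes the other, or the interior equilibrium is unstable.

stable coexistence

Compare the nullcline intercepts: K1/α12 = 411/0.748 = 549 > K2 = 364; K2/α21 = 364/0.236 = 1540 > K1 = 411.
Since both inequalities hold, each species can invade when rare, so the interior equilibrium is stable.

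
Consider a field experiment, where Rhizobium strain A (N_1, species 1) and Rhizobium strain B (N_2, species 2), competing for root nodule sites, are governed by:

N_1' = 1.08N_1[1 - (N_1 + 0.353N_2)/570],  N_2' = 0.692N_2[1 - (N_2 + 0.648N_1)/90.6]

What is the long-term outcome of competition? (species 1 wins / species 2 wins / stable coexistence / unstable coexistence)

Compare the nullcline intercepts: K1/α12 = 570/0.353 = 1610 > K2 = 90.6; K2/α21 = 90.6/0.648 = 140 < K1 = 570.
Since the inequalities point opposite ways, species 1 can invade but species 2 cannot.

species 1 excludes species 2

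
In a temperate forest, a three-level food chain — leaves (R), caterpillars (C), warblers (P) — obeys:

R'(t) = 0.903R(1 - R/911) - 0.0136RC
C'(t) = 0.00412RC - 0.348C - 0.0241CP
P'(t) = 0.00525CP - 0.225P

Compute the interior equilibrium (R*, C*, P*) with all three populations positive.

From dP/dt = 0: 0.00525C* = 0.225, so C* = 42.9.
From dR/dt = 0: 0.903(1 - R*/911) = 0.0136·42.9, giving R* = 911·(1 - 0.645) = 323.
From dC/dt = 0: 0.00412·323 - 0.348 = 0.0241P*, so P* = 0.983/0.0241 = 40.8.

R* ≈ 323, C* ≈ 42.9, P* ≈ 40.8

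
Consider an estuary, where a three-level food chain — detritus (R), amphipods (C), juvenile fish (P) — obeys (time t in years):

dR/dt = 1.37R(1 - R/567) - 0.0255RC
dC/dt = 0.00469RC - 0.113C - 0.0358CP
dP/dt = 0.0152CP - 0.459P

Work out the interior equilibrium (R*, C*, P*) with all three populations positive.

R* ≈ 248, C* ≈ 30.2, P* ≈ 29.4

From dP/dt = 0: 0.0152C* = 0.459, so C* = 30.2.
From dR/dt = 0: 1.37(1 - R*/567) = 0.0255·30.2, giving R* = 567·(1 - 0.562) = 248.
From dC/dt = 0: 0.00469·248 - 0.113 = 0.0358P*, so P* = 1.05/0.0358 = 29.4.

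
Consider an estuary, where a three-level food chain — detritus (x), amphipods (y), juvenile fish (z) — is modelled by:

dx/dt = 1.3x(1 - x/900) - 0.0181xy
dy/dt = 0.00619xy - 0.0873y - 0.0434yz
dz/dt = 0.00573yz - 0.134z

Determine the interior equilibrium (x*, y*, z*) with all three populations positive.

From dz/dt = 0: 0.00573y* = 0.134, so y* = 23.4.
From dx/dt = 0: 1.3(1 - x*/900) = 0.0181·23.4, giving x* = 900·(1 - 0.326) = 607.
From dy/dt = 0: 0.00619·607 - 0.0873 = 0.0434z*, so z* = 3.67/0.0434 = 84.6.

x* ≈ 607, y* ≈ 23.4, z* ≈ 84.6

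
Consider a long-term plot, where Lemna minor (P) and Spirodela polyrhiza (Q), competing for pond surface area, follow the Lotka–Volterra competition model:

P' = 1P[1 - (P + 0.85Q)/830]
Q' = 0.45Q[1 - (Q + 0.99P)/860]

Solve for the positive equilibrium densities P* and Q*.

Setting both brackets to zero gives the nullclines P + 0.85Q = 830 and 0.99P + Q = 860.
Substituting Q = 860 - 0.99P into the first: P(1 - 0.85·0.99) = 830 - 0.85·860.
So P* = 99/0.158 = 625, and then Q* = 860 - 0.99·625 = 242.

P* ≈ 625, Q* ≈ 242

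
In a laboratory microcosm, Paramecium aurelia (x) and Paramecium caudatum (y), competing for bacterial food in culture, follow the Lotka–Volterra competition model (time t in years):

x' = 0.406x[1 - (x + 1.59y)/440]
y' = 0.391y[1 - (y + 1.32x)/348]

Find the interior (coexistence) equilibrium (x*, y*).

x* ≈ 103, y* ≈ 212

Setting both brackets to zero gives the nullclines x + 1.59y = 440 and 1.32x + y = 348.
Substituting y = 348 - 1.32x into the first: x(1 - 1.59·1.32) = 440 - 1.59·348.
So x* = -113/-1.1 = 103, and then y* = 348 - 1.32·103 = 212.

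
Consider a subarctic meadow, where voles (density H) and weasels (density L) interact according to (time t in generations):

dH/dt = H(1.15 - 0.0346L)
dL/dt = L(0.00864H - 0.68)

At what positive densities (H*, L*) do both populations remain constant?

H* ≈ 78.7, L* ≈ 33.2

Set dL/dt = 0 with L > 0: 0.00864H - 0.68 = 0, so H* = 0.68/0.00864 = 78.7.
Set dH/dt = 0 with H > 0: 1.15 - 0.0346L = 0, so L* = 1.15/0.0346 = 33.2.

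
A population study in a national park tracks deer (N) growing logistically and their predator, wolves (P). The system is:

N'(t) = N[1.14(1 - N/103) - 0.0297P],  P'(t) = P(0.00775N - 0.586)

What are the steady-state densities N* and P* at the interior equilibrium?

N* ≈ 75.6, P* ≈ 10.2

From dP/dt = 0 with P > 0: 0.00775N* = 0.586, so N* = 75.6.
Substitute into dN/dt = 0: 1.14(1 - 75.6/103) = 0.0297P*.
The bracket is 0.266, giving P* = 0.303/0.0297 = 10.2.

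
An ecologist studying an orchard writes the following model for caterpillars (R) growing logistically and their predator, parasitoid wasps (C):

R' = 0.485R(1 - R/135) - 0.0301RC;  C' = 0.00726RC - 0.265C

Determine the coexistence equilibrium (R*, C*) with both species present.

From dC/dt = 0 with C > 0: 0.00726R* = 0.265, so R* = 36.5.
Substitute into dR/dt = 0: 0.485(1 - 36.5/135) = 0.0301C*.
The bracket is 0.73, giving C* = 0.354/0.0301 = 11.8.

R* ≈ 36.5, C* ≈ 11.8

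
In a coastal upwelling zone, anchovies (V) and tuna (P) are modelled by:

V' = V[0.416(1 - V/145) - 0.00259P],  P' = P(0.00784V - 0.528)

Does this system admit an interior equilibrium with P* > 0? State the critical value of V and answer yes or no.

Threshold V = 67.3; K > 67.3, so yes, the predator persists.

The predator equation gives dP/dt > 0 only when V > 0.528/0.00784 = 67.3.
Without the predator, V → K = 145. Since 145 > 67.3, the predator can invade and persist.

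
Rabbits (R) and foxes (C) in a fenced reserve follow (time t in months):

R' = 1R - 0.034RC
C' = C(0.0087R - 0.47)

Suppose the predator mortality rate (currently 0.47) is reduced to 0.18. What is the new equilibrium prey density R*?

R* ≈ 20.7

At the interior fixed point, setting dC/dt = 0 with C > 0 fixes R* = (predator death rate)/(RC coefficient) — independent of the other coefficients.
With the change, R* = 0.18/0.0087 = 20.7; it falls from 54.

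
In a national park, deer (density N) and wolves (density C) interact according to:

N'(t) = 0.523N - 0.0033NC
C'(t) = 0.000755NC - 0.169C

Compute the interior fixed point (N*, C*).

N* ≈ 224, C* ≈ 158

Set dC/dt = 0 with C > 0: 0.000755N - 0.169 = 0, so N* = 0.169/0.000755 = 224.
Set dN/dt = 0 with N > 0: 0.523 - 0.0033C = 0, so C* = 0.523/0.0033 = 158.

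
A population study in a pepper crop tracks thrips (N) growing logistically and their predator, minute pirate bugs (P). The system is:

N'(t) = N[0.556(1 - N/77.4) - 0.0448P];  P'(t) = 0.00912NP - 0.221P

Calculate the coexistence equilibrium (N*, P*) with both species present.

From dP/dt = 0 with P > 0: 0.00912N* = 0.221, so N* = 24.2.
Substitute into dN/dt = 0: 0.556(1 - 24.2/77.4) = 0.0448P*.
The bracket is 0.687, giving P* = 0.382/0.0448 = 8.53.

N* ≈ 24.2, P* ≈ 8.53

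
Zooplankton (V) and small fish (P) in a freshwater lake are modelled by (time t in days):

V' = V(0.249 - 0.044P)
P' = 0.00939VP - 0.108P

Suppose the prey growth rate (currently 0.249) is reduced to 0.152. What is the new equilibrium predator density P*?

At the interior fixed point, setting dV/dt = 0 with V > 0 fixes P* = (prey growth rate)/(VP coefficient) — independent of the other coefficients.
With the change, P* = 0.152/0.044 = 3.45; it falls from 5.66.

P* ≈ 3.45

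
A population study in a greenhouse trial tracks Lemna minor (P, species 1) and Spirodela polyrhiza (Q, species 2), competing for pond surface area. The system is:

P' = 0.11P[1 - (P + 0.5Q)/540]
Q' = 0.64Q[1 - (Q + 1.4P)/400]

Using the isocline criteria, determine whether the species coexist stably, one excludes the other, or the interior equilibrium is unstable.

Compare the nullcline intercepts: K1/α12 = 540/0.5 = 1080 > K2 = 400; K2/α21 = 400/1.4 = 286 < K1 = 540.
Since the inequalities point opposite ways, species 1 can invade but species 2 cannot.

species 1 excludes species 2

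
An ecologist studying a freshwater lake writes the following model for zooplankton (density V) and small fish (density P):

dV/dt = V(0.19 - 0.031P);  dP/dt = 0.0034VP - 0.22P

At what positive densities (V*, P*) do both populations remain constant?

V* ≈ 64.7, P* ≈ 6.13

Set dP/dt = 0 with P > 0: 0.0034V - 0.22 = 0, so V* = 0.22/0.0034 = 64.7.
Set dV/dt = 0 with V > 0: 0.19 - 0.031P = 0, so P* = 0.19/0.031 = 6.13.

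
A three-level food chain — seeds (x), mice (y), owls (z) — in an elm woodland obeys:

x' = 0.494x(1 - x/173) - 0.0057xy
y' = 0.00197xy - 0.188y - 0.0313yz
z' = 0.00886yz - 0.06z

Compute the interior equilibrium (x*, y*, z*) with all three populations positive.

x* ≈ 159, y* ≈ 6.77, z* ≈ 4.03

From dz/dt = 0: 0.00886y* = 0.06, so y* = 6.77.
From dx/dt = 0: 0.494(1 - x*/173) = 0.0057·6.77, giving x* = 173·(1 - 0.0781) = 159.
From dy/dt = 0: 0.00197·159 - 0.188 = 0.0313z*, so z* = 0.126/0.0313 = 4.03.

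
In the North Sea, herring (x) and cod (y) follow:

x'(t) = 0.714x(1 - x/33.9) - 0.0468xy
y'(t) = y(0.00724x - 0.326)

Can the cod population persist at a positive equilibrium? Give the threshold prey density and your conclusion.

The predator equation gives dy/dt > 0 only when x > 0.326/0.00724 = 45.
Without the predator, x → K = 33.9. Since 33.9 < 45, the predator cannot invade.

Threshold x = 45; K < 45, so no, the predator goes extinct.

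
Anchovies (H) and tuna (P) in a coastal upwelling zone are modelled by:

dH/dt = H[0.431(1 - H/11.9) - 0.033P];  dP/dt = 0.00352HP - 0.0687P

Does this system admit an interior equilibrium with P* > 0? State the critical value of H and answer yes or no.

Threshold H = 19.5; K < 19.5, so no, the predator goes extinct.

The predator equation gives dP/dt > 0 only when H > 0.0687/0.00352 = 19.5.
Without the predator, H → K = 11.9. Since 11.9 < 19.5, the predator cannot invade.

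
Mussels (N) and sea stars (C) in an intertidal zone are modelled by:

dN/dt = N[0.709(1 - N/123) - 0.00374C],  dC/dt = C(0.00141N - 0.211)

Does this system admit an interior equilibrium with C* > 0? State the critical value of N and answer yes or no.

The predator equation gives dC/dt > 0 only when N > 0.211/0.00141 = 150.
Without the predator, N → K = 123. Since 123 < 150, the predator cannot invade.

Threshold N = 150; K < 150, so no, the predator goes extinct.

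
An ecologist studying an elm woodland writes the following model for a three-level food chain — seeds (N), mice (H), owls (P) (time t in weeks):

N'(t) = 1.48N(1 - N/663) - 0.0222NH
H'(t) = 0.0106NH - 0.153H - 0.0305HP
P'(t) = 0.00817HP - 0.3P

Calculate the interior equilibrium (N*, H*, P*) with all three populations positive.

N* ≈ 298, H* ≈ 36.7, P* ≈ 98.5

From dP/dt = 0: 0.00817H* = 0.3, so H* = 36.7.
From dN/dt = 0: 1.48(1 - N*/663) = 0.0222·36.7, giving N* = 663·(1 - 0.551) = 298.
From dH/dt = 0: 0.0106·298 - 0.153 = 0.0305P*, so P* = 3/0.0305 = 98.5.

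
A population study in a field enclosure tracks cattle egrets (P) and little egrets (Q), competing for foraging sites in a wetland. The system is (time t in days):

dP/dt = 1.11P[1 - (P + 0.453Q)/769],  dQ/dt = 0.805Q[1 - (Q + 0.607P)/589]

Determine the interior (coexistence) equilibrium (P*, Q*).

P* ≈ 693, Q* ≈ 169

Setting both brackets to zero gives the nullclines P + 0.453Q = 769 and 0.607P + Q = 589.
Substituting Q = 589 - 0.607P into the first: P(1 - 0.453·0.607) = 769 - 0.453·589.
So P* = 502/0.725 = 693, and then Q* = 589 - 0.607·693 = 169.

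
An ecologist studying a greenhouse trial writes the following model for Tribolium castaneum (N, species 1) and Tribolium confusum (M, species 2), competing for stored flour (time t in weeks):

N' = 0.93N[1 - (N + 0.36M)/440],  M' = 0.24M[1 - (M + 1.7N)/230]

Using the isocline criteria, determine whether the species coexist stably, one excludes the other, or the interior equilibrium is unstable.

species 1 excludes species 2

Compare the nullcline intercepts: K1/α12 = 440/0.36 = 1220 > K2 = 230; K2/α21 = 230/1.7 = 135 < K1 = 440.
Since the inequalities point opposite ways, species 1 can invade but species 2 cannot.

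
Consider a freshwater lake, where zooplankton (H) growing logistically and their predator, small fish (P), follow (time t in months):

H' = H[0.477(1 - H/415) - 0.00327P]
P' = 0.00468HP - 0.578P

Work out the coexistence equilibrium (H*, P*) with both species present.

From dP/dt = 0 with P > 0: 0.00468H* = 0.578, so H* = 124.
Substitute into dH/dt = 0: 0.477(1 - 124/415) = 0.00327P*.
The bracket is 0.702, giving P* = 0.335/0.00327 = 102.

H* ≈ 124, P* ≈ 102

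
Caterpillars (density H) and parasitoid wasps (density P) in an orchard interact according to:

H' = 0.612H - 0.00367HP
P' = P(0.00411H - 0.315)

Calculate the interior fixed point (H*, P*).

Set dP/dt = 0 with P > 0: 0.00411H - 0.315 = 0, so H* = 0.315/0.00411 = 76.6.
Set dH/dt = 0 with H > 0: 0.612 - 0.00367P = 0, so P* = 0.612/0.00367 = 167.

H* ≈ 76.6, P* ≈ 167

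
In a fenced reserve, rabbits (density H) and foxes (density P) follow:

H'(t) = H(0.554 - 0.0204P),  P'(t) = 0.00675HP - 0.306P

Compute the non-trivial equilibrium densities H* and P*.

H* ≈ 45.3, P* ≈ 27.2

Set dP/dt = 0 with P > 0: 0.00675H - 0.306 = 0, so H* = 0.306/0.00675 = 45.3.
Set dH/dt = 0 with H > 0: 0.554 - 0.0204P = 0, so P* = 0.554/0.0204 = 27.2.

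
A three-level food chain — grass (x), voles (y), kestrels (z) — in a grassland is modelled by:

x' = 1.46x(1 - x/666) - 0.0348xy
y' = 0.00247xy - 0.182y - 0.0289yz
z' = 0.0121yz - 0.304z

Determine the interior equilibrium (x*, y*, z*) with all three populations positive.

From dz/dt = 0: 0.0121y* = 0.304, so y* = 25.1.
From dx/dt = 0: 1.46(1 - x*/666) = 0.0348·25.1, giving x* = 666·(1 - 0.599) = 267.
From dy/dt = 0: 0.00247·267 - 0.182 = 0.0289z*, so z* = 0.478/0.0289 = 16.5.

x* ≈ 267, y* ≈ 25.1, z* ≈ 16.5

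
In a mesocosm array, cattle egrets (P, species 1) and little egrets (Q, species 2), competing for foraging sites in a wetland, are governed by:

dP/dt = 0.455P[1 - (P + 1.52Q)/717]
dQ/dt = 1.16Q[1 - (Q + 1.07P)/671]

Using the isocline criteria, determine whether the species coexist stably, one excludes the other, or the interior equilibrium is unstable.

unstable coexistence (outcome depends on initial conditions)

Compare the nullcline intercepts: K1/α12 = 717/1.52 = 472 < K2 = 671; K2/α21 = 671/1.07 = 627 < K1 = 717.
Since both are reversed, neither can invade when rare; the interior point is a saddle.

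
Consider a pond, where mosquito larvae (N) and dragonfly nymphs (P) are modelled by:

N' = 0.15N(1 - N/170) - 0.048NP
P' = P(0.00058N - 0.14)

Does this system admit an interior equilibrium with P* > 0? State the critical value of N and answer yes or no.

Threshold N = 241; K < 241, so no, the predator goes extinct.

The predator equation gives dP/dt > 0 only when N > 0.14/0.00058 = 241.
Without the predator, N → K = 170. Since 170 < 241, the predator cannot invade.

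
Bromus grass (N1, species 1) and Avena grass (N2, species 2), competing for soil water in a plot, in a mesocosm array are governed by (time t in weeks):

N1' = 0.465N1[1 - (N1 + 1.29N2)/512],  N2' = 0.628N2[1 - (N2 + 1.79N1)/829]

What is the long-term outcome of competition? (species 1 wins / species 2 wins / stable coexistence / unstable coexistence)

Compare the nullcline intercepts: K1/α12 = 512/1.29 = 397 < K2 = 829; K2/α21 = 829/1.79 = 463 < K1 = 512.
Since both are reversed, neither can invade when rare; the interior point is a saddle.

unstable coexistence (outcome depends on initial conditions)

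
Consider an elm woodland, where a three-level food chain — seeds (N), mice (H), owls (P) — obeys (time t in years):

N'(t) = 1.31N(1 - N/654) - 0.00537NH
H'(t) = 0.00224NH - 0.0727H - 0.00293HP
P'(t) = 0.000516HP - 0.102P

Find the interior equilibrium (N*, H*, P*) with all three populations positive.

N* ≈ 124, H* ≈ 198, P* ≈ 70

From dP/dt = 0: 0.000516H* = 0.102, so H* = 198.
From dN/dt = 0: 1.31(1 - N*/654) = 0.00537·198, giving N* = 654·(1 - 0.81) = 124.
From dH/dt = 0: 0.00224·124 - 0.0727 = 0.00293P*, so P* = 0.205/0.00293 = 70.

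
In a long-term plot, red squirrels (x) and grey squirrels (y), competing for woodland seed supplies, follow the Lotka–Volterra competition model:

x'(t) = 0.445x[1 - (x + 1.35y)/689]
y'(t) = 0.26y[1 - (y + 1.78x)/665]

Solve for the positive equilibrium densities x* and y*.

Setting both brackets to zero gives the nullclines x + 1.35y = 689 and 1.78x + y = 665.
Substituting y = 665 - 1.78x into the first: x(1 - 1.35·1.78) = 689 - 1.35·665.
So x* = -209/-1.4 = 149, and then y* = 665 - 1.78·149 = 400.

x* ≈ 149, y* ≈ 400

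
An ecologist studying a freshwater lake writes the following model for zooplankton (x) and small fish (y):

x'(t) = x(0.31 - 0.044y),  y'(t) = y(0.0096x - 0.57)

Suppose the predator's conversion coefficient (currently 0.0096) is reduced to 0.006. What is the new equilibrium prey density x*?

x* ≈ 95

At the interior fixed point, setting dy/dt = 0 with y > 0 fixes x* = (predator death rate)/(xy coefficient) — independent of the other coefficients.
With the change, x* = 0.57/0.006 = 95; it rises from 59.4.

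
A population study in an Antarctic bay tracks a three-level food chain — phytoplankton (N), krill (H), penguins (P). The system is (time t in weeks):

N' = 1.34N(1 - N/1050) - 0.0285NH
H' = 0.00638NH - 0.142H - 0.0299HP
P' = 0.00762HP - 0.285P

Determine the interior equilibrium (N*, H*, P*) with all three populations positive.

N* ≈ 215, H* ≈ 37.4, P* ≈ 41.1

From dP/dt = 0: 0.00762H* = 0.285, so H* = 37.4.
From dN/dt = 0: 1.34(1 - N*/1050) = 0.0285·37.4, giving N* = 1050·(1 - 0.795) = 215.
From dH/dt = 0: 0.00638·215 - 0.142 = 0.0299P*, so P* = 1.23/0.0299 = 41.1.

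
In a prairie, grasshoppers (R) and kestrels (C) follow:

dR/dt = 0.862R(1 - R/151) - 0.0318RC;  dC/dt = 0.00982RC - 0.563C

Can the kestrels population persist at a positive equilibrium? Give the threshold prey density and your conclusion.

The predator equation gives dC/dt > 0 only when R > 0.563/0.00982 = 57.3.
Without the predator, R → K = 151. Since 151 > 57.3, the predator can invade and persist.

Threshold R = 57.3; K > 57.3, so yes, the predator persists.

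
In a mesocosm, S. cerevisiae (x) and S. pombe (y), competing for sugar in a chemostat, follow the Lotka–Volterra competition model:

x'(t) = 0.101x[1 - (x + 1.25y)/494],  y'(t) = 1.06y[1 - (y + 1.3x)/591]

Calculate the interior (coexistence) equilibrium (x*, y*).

Setting both brackets to zero gives the nullclines x + 1.25y = 494 and 1.3x + y = 591.
Substituting y = 591 - 1.3x into the first: x(1 - 1.25·1.3) = 494 - 1.25·591.
So x* = -245/-0.625 = 392, and then y* = 591 - 1.3·392 = 81.9.

x* ≈ 392, y* ≈ 81.9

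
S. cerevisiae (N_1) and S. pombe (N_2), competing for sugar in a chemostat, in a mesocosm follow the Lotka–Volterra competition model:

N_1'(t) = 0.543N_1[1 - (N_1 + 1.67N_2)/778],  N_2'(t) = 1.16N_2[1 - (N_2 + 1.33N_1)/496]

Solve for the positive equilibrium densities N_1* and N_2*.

N_1* ≈ 41.2, N_2* ≈ 441

Setting both brackets to zero gives the nullclines N_1 + 1.67N_2 = 778 and 1.33N_1 + N_2 = 496.
Substituting N_2 = 496 - 1.33N_1 into the first: N_1(1 - 1.67·1.33) = 778 - 1.67·496.
So N_1* = -50.3/-1.22 = 41.2, and then N_2* = 496 - 1.33·41.2 = 441.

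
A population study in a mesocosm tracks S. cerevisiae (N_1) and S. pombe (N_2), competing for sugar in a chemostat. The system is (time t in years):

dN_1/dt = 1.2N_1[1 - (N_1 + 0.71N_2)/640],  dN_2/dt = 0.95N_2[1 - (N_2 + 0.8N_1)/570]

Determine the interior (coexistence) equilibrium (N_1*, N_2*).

N_1* ≈ 545, N_2* ≈ 134

Setting both brackets to zero gives the nullclines N_1 + 0.71N_2 = 640 and 0.8N_1 + N_2 = 570.
Substituting N_2 = 570 - 0.8N_1 into the first: N_1(1 - 0.71·0.8) = 640 - 0.71·570.
So N_1* = 235/0.432 = 545, and then N_2* = 570 - 0.8·545 = 134.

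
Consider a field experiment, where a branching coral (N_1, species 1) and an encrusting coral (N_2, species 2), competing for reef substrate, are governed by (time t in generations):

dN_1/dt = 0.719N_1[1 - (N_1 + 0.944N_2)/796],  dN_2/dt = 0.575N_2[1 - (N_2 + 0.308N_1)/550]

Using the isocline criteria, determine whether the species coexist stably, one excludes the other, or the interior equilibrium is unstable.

Compare the nullcline intercepts: K1/α12 = 796/0.944 = 843 > K2 = 550; K2/α21 = 550/0.308 = 1790 > K1 = 796.
Since both inequalities hold, each species can invade when rare, so the interior equilibrium is stable.

stable coexistence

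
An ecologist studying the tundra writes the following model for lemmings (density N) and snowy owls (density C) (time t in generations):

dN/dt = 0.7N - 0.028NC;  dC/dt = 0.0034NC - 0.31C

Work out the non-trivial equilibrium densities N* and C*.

N* ≈ 91.2, C* ≈ 25

Set dC/dt = 0 with C > 0: 0.0034N - 0.31 = 0, so N* = 0.31/0.0034 = 91.2.
Set dN/dt = 0 with N > 0: 0.7 - 0.028C = 0, so C* = 0.7/0.028 = 25.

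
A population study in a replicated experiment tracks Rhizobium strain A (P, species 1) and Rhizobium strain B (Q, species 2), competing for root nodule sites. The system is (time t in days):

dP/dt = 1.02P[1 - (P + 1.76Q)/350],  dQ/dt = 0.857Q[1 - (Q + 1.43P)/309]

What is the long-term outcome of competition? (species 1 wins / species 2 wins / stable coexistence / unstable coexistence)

unstable coexistence (outcome depends on initial conditions)

Compare the nullcline intercepts: K1/α12 = 350/1.76 = 199 < K2 = 309; K2/α21 = 309/1.43 = 216 < K1 = 350.
Since both are reversed, neither can invade when rare; the interior point is a saddle.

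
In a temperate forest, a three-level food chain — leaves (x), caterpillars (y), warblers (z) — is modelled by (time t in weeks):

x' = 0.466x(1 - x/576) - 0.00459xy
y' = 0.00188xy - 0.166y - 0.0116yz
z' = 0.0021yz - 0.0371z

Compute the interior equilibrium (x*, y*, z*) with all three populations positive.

x* ≈ 476, y* ≈ 17.7, z* ≈ 62.8

From dz/dt = 0: 0.0021y* = 0.0371, so y* = 17.7.
From dx/dt = 0: 0.466(1 - x*/576) = 0.00459·17.7, giving x* = 576·(1 - 0.174) = 476.
From dy/dt = 0: 0.00188·476 - 0.166 = 0.0116z*, so z* = 0.728/0.0116 = 62.8.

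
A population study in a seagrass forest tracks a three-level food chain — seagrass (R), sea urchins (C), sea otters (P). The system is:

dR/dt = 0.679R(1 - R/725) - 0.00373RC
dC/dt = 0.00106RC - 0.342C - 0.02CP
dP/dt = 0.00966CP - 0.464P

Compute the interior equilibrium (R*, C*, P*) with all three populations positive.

From dP/dt = 0: 0.00966C* = 0.464, so C* = 48.
From dR/dt = 0: 0.679(1 - R*/725) = 0.00373·48, giving R* = 725·(1 - 0.264) = 534.
From dC/dt = 0: 0.00106·534 - 0.342 = 0.02P*, so P* = 0.224/0.02 = 11.2.

R* ≈ 534, C* ≈ 48, P* ≈ 11.2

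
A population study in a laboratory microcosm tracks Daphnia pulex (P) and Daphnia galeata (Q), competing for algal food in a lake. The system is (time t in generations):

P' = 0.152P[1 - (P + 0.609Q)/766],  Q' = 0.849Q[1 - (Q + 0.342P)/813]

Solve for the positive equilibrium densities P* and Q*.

Setting both brackets to zero gives the nullclines P + 0.609Q = 766 and 0.342P + Q = 813.
Substituting Q = 813 - 0.342P into the first: P(1 - 0.609·0.342) = 766 - 0.609·813.
So P* = 271/0.792 = 342, and then Q* = 813 - 0.342·342 = 696.

P* ≈ 342, Q* ≈ 696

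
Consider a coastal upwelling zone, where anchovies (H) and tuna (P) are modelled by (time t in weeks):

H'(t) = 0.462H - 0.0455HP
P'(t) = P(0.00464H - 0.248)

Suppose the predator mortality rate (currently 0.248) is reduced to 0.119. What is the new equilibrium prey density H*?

At the interior fixed point, setting dP/dt = 0 with P > 0 fixes H* = (predator death rate)/(HP coefficient) — independent of the other coefficients.
With the change, H* = 0.119/0.00464 = 25.6; it falls from 53.4.

H* ≈ 25.6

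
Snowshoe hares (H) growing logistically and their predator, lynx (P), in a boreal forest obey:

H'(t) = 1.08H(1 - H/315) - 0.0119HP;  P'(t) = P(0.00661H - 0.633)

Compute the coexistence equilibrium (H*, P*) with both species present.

H* ≈ 95.8, P* ≈ 63.2

From dP/dt = 0 with P > 0: 0.00661H* = 0.633, so H* = 95.8.
Substitute into dH/dt = 0: 1.08(1 - 95.8/315) = 0.0119P*.
The bracket is 0.696, giving P* = 0.752/0.0119 = 63.2.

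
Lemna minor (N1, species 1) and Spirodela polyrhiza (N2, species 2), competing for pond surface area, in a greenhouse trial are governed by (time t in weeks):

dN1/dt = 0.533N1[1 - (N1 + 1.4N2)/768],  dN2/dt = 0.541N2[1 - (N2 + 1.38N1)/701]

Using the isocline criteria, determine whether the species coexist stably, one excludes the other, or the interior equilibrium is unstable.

unstable coexistence (outcome depends on initial conditions)

Compare the nullcline intercepts: K1/α12 = 768/1.4 = 549 < K2 = 701; K2/α21 = 701/1.38 = 508 < K1 = 768.
Since both are reversed, neither can invade when rare; the interior point is a saddle.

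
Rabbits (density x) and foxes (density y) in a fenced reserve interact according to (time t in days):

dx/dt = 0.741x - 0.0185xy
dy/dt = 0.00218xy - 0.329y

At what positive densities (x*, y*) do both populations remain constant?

Set dy/dt = 0 with y > 0: 0.00218x - 0.329 = 0, so x* = 0.329/0.00218 = 151.
Set dx/dt = 0 with x > 0: 0.741 - 0.0185y = 0, so y* = 0.741/0.0185 = 40.1.

x* ≈ 151, y* ≈ 40.1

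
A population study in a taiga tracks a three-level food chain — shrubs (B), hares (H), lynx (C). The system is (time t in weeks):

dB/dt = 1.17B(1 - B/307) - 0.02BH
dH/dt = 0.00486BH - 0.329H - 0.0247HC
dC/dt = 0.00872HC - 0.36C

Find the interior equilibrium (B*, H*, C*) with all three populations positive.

From dC/dt = 0: 0.00872H* = 0.36, so H* = 41.3.
From dB/dt = 0: 1.17(1 - B*/307) = 0.02·41.3, giving B* = 307·(1 - 0.706) = 90.3.
From dH/dt = 0: 0.00486·90.3 - 0.329 = 0.0247C*, so C* = 0.11/0.0247 = 4.46.

B* ≈ 90.3, H* ≈ 41.3, C* ≈ 4.46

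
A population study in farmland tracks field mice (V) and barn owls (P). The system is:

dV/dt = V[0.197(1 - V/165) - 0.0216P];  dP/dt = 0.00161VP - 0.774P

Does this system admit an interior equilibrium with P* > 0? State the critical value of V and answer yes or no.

Threshold V = 481; K < 481, so no, the predator goes extinct.

The predator equation gives dP/dt > 0 only when V > 0.774/0.00161 = 481.
Without the predator, V → K = 165. Since 165 < 481, the predator cannot invade.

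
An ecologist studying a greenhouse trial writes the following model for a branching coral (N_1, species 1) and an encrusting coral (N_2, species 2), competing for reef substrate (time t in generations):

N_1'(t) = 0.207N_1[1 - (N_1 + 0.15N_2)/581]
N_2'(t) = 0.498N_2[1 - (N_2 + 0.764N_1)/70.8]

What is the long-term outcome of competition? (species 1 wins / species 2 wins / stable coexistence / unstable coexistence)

species 1 excludes species 2

Compare the nullcline intercepts: K1/α12 = 581/0.15 = 3870 > K2 = 70.8; K2/α21 = 70.8/0.764 = 92.7 < K1 = 581.
Since the inequalities point opposite ways, species 1 can invade but species 2 cannot.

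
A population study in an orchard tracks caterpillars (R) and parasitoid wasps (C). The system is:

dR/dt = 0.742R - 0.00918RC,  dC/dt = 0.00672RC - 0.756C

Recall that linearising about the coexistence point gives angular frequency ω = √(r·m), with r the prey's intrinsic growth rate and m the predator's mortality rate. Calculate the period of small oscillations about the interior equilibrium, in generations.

T ≈ 8.39 generations

Here r = 0.742 and m = 0.756, so r·m = 0.561.
ω = √0.561 = 0.749 per generation, hence T = 2π/ω ≈ 8.39 generations.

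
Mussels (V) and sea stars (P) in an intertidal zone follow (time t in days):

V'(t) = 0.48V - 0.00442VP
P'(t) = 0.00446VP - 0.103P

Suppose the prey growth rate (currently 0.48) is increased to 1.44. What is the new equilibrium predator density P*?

At the interior fixed point, setting dV/dt = 0 with V > 0 fixes P* = (prey growth rate)/(VP coefficient) — independent of the other coefficients.
With the change, P* = 1.44/0.00442 = 326; it rises from 109.

P* ≈ 326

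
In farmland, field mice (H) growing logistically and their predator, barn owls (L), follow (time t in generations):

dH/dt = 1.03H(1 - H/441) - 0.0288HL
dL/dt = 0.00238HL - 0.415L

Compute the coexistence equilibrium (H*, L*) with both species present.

H* ≈ 174, L* ≈ 21.6

From dL/dt = 0 with L > 0: 0.00238H* = 0.415, so H* = 174.
Substitute into dH/dt = 0: 1.03(1 - 174/441) = 0.0288L*.
The bracket is 0.605, giving L* = 0.623/0.0288 = 21.6.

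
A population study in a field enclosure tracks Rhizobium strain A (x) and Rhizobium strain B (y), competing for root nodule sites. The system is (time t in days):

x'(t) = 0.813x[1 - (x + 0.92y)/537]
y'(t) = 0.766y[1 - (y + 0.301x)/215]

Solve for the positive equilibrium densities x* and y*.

Setting both brackets to zero gives the nullclines x + 0.92y = 537 and 0.301x + y = 215.
Substituting y = 215 - 0.301x into the first: x(1 - 0.92·0.301) = 537 - 0.92·215.
So x* = 339/0.723 = 469, and then y* = 215 - 0.301·469 = 73.8.

x* ≈ 469, y* ≈ 73.8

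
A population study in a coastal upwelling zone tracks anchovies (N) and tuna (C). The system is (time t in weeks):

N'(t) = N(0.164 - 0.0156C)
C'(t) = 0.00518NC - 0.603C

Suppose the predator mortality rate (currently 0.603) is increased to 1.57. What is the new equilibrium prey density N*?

N* ≈ 303

At the interior fixed point, setting dC/dt = 0 with C > 0 fixes N* = (predator death rate)/(NC coefficient) — independent of the other coefficients.
With the change, N* = 1.57/0.00518 = 303; it rises from 116.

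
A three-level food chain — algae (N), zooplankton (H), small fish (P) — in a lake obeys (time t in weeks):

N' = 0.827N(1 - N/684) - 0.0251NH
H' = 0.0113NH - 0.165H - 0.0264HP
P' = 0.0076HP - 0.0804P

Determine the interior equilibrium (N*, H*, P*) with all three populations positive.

N* ≈ 464, H* ≈ 10.6, P* ≈ 193

From dP/dt = 0: 0.0076H* = 0.0804, so H* = 10.6.
From dN/dt = 0: 0.827(1 - N*/684) = 0.0251·10.6, giving N* = 684·(1 - 0.321) = 464.
From dH/dt = 0: 0.0113·464 - 0.165 = 0.0264P*, so P* = 5.08/0.0264 = 193.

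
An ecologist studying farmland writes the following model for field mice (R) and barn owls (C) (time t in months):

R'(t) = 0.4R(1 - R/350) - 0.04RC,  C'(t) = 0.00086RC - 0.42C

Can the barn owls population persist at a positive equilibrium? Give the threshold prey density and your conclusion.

Threshold R = 488; K < 488, so no, the predator goes extinct.

The predator equation gives dC/dt > 0 only when R > 0.42/0.00086 = 488.
Without the predator, R → K = 350. Since 350 < 488, the predator cannot invade.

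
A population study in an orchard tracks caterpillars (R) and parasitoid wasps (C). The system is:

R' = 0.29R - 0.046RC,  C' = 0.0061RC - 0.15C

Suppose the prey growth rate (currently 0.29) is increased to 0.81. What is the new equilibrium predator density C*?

C* ≈ 17.6

At the interior fixed point, setting dR/dt = 0 with R > 0 fixes C* = (prey growth rate)/(RC coefficient) — independent of the other coefficients.
With the change, C* = 0.81/0.046 = 17.6; it rises from 6.3.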